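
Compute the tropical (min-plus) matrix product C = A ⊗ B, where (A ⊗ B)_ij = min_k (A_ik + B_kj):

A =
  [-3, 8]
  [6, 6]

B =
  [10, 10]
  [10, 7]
A ⊗ B =
  [7, 7]
  [16, 13]

Apply the min-plus product entry-by-entry:
  C[0][0] = min over k of (A[0][0] + B[0][0] = -3 + 10 = 7, A[0][1] + B[1][0] = 8 + 10 = 18) = 7 (attained at k = 0)
  C[0][1] = min over k of (A[0][0] + B[0][1] = -3 + 10 = 7, A[0][1] + B[1][1] = 8 + 7 = 15) = 7 (attained at k = 0)
  C[1][0] = min over k of (A[1][0] + B[0][0] = 6 + 10 = 16, A[1][1] + B[1][0] = 6 + 10 = 16) = 16 (attained at k = 0)
  C[1][1] = min over k of (A[1][0] + B[0][1] = 6 + 10 = 16, A[1][1] + B[1][1] = 6 + 7 = 13) = 13 (attained at k = 1)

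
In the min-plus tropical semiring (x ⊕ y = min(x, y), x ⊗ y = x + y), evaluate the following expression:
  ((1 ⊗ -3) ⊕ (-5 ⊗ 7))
((1 ⊗ -3) ⊕ (-5 ⊗ 7)) = -2

Expand innermost to outermost. Recall ⊕ takes the minimum of its arguments and ⊗ takes their sum. Working out the expression ((1 ⊗ -3) ⊕ (-5 ⊗ 7)) gives -2.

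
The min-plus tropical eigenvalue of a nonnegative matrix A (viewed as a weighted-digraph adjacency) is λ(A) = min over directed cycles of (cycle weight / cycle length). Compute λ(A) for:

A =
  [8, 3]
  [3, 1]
λ(A) = 1

Enumerate directed cycles and compute their means (weight / length). Sample:
  cycle 0 → 0: weight = 8, length = 1, mean = 8/1 ≈ 8.000
  cycle 1 → 1: weight = 1, length = 1, mean = 1/1 ≈ 1.000
  cycle 0 → 1 → 0: weight = 6, length = 2, mean = 6/2 ≈ 3.000
  cycle 1 → 0 → 1: weight = 6, length = 2, mean = 6/2 ≈ 3.000
Minimum mean = 1.000, attained e.g. along the cycle 1 → 1 with weight 1 and length 1. So λ(A) = 1/1 = 1.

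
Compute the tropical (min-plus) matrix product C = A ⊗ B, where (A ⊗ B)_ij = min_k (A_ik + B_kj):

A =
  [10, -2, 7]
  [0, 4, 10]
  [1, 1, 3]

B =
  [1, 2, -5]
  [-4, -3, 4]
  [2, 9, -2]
A ⊗ B =
  [-6, -5, 2]
  [0, 1, -5]
  [-3, -2, -4]

Apply the min-plus product entry-by-entry:
  C[0][0] = min over k of (A[0][0] + B[0][0] = 10 + 1 = 11, A[0][1] + B[1][0] = -2 + -4 = -6, A[0][2] + B[2][0] = 7 + 2 = 9) = -6 (attained at k = 1)
  C[0][1] = min over k of (A[0][0] + B[0][1] = 10 + 2 = 12, A[0][1] + B[1][1] = -2 + -3 = -5, A[0][2] + B[2][1] = 7 + 9 = 16) = -5 (attained at k = 1)
  C[0][2] = min over k of (A[0][0] + B[0][2] = 10 + -5 = 5, A[0][1] + B[1][2] = -2 + 4 = 2, A[0][2] + B[2][2] = 7 + -2 = 5) = 2 (attained at k = 1)
  C[1][0] = min over k of (A[1][0] + B[0][0] = 0 + 1 = 1, A[1][1] + B[1][0] = 4 + -4 = 0, A[1][2] + B[2][0] = 10 + 2 = 12) = 0 (attained at k = 1)
  C[1][1] = min over k of (A[1][0] + B[0][1] = 0 + 2 = 2, A[1][1] + B[1][1] = 4 + -3 = 1, A[1][2] + B[2][1] = 10 + 9 = 19) = 1 (attained at k = 1)
  C[1][2] = min over k of (A[1][0] + B[0][2] = 0 + -5 = -5, A[1][1] + B[1][2] = 4 + 4 = 8, A[1][2] + B[2][2] = 10 + -2 = 8) = -5 (attained at k = 0)
  C[2][0] = min over k of (A[2][0] + B[0][0] = 1 + 1 = 2, A[2][1] + B[1][0] = 1 + -4 = -3, A[2][2] + B[2][0] = 3 + 2 = 5) = -3 (attained at k = 1)
  C[2][1] = min over k of (A[2][0] + B[0][1] = 1 + 2 = 3, A[2][1] + B[1][1] = 1 + -3 = -2, A[2][2] + B[2][1] = 3 + 9 = 12) = -2 (attained at k = 1)
  C[2][2] = min over k of (A[2][0] + B[0][2] = 1 + -5 = -4, A[2][1] + B[1][2] = 1 + 4 = 5, A[2][2] + B[2][2] = 3 + -2 = 1) = -4 (attained at k = 0)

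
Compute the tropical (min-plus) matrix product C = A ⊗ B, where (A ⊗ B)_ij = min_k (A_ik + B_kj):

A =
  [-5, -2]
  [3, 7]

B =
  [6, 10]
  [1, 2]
A ⊗ B =
  [-1, 0]
  [8, 9]

Apply the min-plus product entry-by-entry:
  C[0][0] = min over k of (A[0][0] + B[0][0] = -5 + 6 = 1, A[0][1] + B[1][0] = -2 + 1 = -1) = -1 (attained at k = 1)
  C[0][1] = min over k of (A[0][0] + B[0][1] = -5 + 10 = 5, A[0][1] + B[1][1] = -2 + 2 = 0) = 0 (attained at k = 1)
  C[1][0] = min over k of (A[1][0] + B[0][0] = 3 + 6 = 9, A[1][1] + B[1][0] = 7 + 1 = 8) = 8 (attained at k = 1)
  C[1][1] = min over k of (A[1][0] + B[0][1] = 3 + 10 = 13, A[1][1] + B[1][1] = 7 + 2 = 9) = 9 (attained at k = 1)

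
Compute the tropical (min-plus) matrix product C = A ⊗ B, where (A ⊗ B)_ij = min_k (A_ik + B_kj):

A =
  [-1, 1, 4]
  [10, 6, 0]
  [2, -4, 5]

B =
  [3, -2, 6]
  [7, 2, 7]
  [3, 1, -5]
A ⊗ B =
  [2, -3, -1]
  [3, 1, -5]
  [3, -2, 0]

Apply the min-plus product entry-by-entry:
  C[0][0] = min over k of (A[0][0] + B[0][0] = -1 + 3 = 2, A[0][1] + B[1][0] = 1 + 7 = 8, A[0][2] + B[2][0] = 4 + 3 = 7) = 2 (attained at k = 0)
  C[0][1] = min over k of (A[0][0] + B[0][1] = -1 + -2 = -3, A[0][1] + B[1][1] = 1 + 2 = 3, A[0][2] + B[2][1] = 4 + 1 = 5) = -3 (attained at k = 0)
  C[0][2] = min over k of (A[0][0] + B[0][2] = -1 + 6 = 5, A[0][1] + B[1][2] = 1 + 7 = 8, A[0][2] + B[2][2] = 4 + -5 = -1) = -1 (attained at k = 2)
  C[1][0] = min over k of (A[1][0] + B[0][0] = 10 + 3 = 13, A[1][1] + B[1][0] = 6 + 7 = 13, A[1][2] + B[2][0] = 0 + 3 = 3) = 3 (attained at k = 2)
  C[1][1] = min over k of (A[1][0] + B[0][1] = 10 + -2 = 8, A[1][1] + B[1][1] = 6 + 2 = 8, A[1][2] + B[2][1] = 0 + 1 = 1) = 1 (attained at k = 2)
  C[1][2] = min over k of (A[1][0] + B[0][2] = 10 + 6 = 16, A[1][1] + B[1][2] = 6 + 7 = 13, A[1][2] + B[2][2] = 0 + -5 = -5) = -5 (attained at k = 2)
  C[2][0] = min over k of (A[2][0] + B[0][0] = 2 + 3 = 5, A[2][1] + B[1][0] = -4 + 7 = 3, A[2][2] + B[2][0] = 5 + 3 = 8) = 3 (attained at k = 1)
  C[2][1] = min over k of (A[2][0] + B[0][1] = 2 + -2 = 0, A[2][1] + B[1][1] = -4 + 2 = -2, A[2][2] + B[2][1] = 5 + 1 = 6) = -2 (attained at k = 1)
  C[2][2] = min over k of (A[2][0] + B[0][2] = 2 + 6 = 8, A[2][1] + B[1][2] = -4 + 7 = 3, A[2][2] + B[2][2] = 5 + -5 = 0) = 0 (attained at k = 2)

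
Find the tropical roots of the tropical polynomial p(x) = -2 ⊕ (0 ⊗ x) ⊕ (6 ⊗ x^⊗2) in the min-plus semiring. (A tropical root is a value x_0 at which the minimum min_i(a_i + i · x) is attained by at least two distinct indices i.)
Roots: {-6, -2}

Each tropical root is a break point of the lower envelope of the lines y = a_i + i · x (there are 3 lines, with slopes 0, 1, ..., 2). Only the lines that attain the minimum somewhere contribute to roots; other lines are dominated. Here the surviving (envelope) indices are i = 2, i = 1, i = 0.
Intersections between consecutive envelope lines give the roots: for adjacent envelope indices i < j the intersection is x = (a_i − a_j) / (j − i). Reading off the sorted break points: {-6, -2}.
Verification: at each break x_0, at least two indices attain the minimum of min_i(a_i + i · x_0).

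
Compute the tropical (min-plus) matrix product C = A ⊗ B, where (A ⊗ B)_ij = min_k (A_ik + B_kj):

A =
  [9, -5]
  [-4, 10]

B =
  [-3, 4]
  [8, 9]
A ⊗ B =
  [3, 4]
  [-7, 0]

Apply the min-plus product entry-by-entry:
  C[0][0] = min over k of (A[0][0] + B[0][0] = 9 + -3 = 6, A[0][1] + B[1][0] = -5 + 8 = 3) = 3 (attained at k = 1)
  C[0][1] = min over k of (A[0][0] + B[0][1] = 9 + 4 = 13, A[0][1] + B[1][1] = -5 + 9 = 4) = 4 (attained at k = 1)
  C[1][0] = min over k of (A[1][0] + B[0][0] = -4 + -3 = -7, A[1][1] + B[1][0] = 10 + 8 = 18) = -7 (attained at k = 0)
  C[1][1] = min over k of (A[1][0] + B[0][1] = -4 + 4 = 0, A[1][1] + B[1][1] = 10 + 9 = 19) = 0 (attained at k = 0)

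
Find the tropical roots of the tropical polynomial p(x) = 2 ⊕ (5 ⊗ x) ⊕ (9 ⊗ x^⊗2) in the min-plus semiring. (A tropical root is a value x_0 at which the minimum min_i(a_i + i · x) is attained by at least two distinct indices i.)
Roots: {-4, -3}

Each tropical root is a break point of the lower envelope of the lines y = a_i + i · x (there are 3 lines, with slopes 0, 1, ..., 2). Only the lines that attain the minimum somewhere contribute to roots; other lines are dominated. Here the surviving (envelope) indices are i = 2, i = 1, i = 0.
Intersections between consecutive envelope lines give the roots: for adjacent envelope indices i < j the intersection is x = (a_i − a_j) / (j − i). Reading off the sorted break points: {-4, -3}.
Verification: at each break x_0, at least two indices attain the minimum of min_i(a_i + i · x_0).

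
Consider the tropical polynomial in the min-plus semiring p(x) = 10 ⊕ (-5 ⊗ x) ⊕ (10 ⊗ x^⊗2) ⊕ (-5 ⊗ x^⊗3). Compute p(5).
p(5) = 0

A tropical monomial a ⊗ x^⊗i evaluates to a + i · x. Evaluating each term at x = 5:
  Term 0 contributes 10 + 0 · 5 = 10
  Term 1 contributes -5 + 1 · 5 = 0
  Term 2 contributes 10 + 2 · 5 = 20
  Term 3 contributes -5 + 3 · 5 = 10
p(5) = ⊕ of these = min[10, 0, 20, 10] = 0.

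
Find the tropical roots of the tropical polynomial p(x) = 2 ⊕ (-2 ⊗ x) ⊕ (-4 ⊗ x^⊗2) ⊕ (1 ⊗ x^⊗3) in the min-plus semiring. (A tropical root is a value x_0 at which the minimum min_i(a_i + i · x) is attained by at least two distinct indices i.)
Roots: {-5, 2, 4}

Each tropical root is a break point of the lower envelope of the lines y = a_i + i · x (there are 4 lines, with slopes 0, 1, ..., 3). Only the lines that attain the minimum somewhere contribute to roots; other lines are dominated. Here the surviving (envelope) indices are i = 3, i = 2, i = 1, i = 0.
Intersections between consecutive envelope lines give the roots: for adjacent envelope indices i < j the intersection is x = (a_i − a_j) / (j − i). Reading off the sorted break points: {-5, 2, 4}.
Verification: at each break x_0, at least two indices attain the minimum of min_i(a_i + i · x_0).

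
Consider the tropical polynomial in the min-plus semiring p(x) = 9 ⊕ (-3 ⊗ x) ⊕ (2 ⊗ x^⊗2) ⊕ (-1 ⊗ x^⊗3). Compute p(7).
p(7) = 4

A tropical monomial a ⊗ x^⊗i evaluates to a + i · x. Evaluating each term at x = 7:
  Term 0 contributes 9 + 0 · 7 = 9
  Term 1 contributes -3 + 1 · 7 = 4
  Term 2 contributes 2 + 2 · 7 = 16
  Term 3 contributes -1 + 3 · 7 = 20
p(7) = ⊕ of these = min[9, 4, 16, 20] = 4.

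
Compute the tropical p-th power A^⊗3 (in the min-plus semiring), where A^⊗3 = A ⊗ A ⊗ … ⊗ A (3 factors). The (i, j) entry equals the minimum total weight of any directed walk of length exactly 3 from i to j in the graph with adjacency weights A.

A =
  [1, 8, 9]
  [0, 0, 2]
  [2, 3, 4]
A^⊗3 =
  [3, 8, 10]
  [0, 0, 2]
  [3, 3, 5]

Each entry (A^⊗3)_ij equals the minimum over all length-3 walks i = v_0 → v_1 → … → v_3 = j of Σ_t A[v_t][v_{t+1}]. For example, for (i, j) = (0, 2) we minimise over 9 possible intermediate vertex sequences; the minimum is 10, attained along the walk 0 → 1 → 1 → 2.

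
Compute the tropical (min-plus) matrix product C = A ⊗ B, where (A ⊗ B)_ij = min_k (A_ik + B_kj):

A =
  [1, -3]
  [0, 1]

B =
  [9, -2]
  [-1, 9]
A ⊗ B =
  [-4, -1]
  [0, -2]

Apply the min-plus product entry-by-entry:
  C[0][0] = min over k of (A[0][0] + B[0][0] = 1 + 9 = 10, A[0][1] + B[1][0] = -3 + -1 = -4) = -4 (attained at k = 1)
  C[0][1] = min over k of (A[0][0] + B[0][1] = 1 + -2 = -1, A[0][1] + B[1][1] = -3 + 9 = 6) = -1 (attained at k = 0)
  C[1][0] = min over k of (A[1][0] + B[0][0] = 0 + 9 = 9, A[1][1] + B[1][0] = 1 + -1 = 0) = 0 (attained at k = 1)
  C[1][1] = min over k of (A[1][0] + B[0][1] = 0 + -2 = -2, A[1][1] + B[1][1] = 1 + 9 = 10) = -2 (attained at k = 0)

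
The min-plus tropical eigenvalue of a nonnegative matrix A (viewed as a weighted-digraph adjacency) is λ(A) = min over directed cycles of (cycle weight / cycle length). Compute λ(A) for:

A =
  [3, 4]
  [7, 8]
λ(A) = 3

Enumerate directed cycles and compute their means (weight / length). Sample:
  cycle 0 → 0: weight = 3, length = 1, mean = 3/1 ≈ 3.000
  cycle 1 → 1: weight = 8, length = 1, mean = 8/1 ≈ 8.000
  cycle 0 → 1 → 0: weight = 11, length = 2, mean = 11/2 ≈ 5.500
  cycle 1 → 0 → 1: weight = 11, length = 2, mean = 11/2 ≈ 5.500
Minimum mean = 3.000, attained e.g. along the cycle 0 → 0 with weight 3 and length 1. So λ(A) = 3/1 = 3.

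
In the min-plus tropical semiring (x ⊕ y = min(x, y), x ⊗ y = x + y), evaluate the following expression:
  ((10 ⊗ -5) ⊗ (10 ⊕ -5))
((10 ⊗ -5) ⊗ (10 ⊕ -5)) = 0

Expand innermost to outermost. Recall ⊕ takes the minimum of its arguments and ⊗ takes their sum. Working out the expression ((10 ⊗ -5) ⊗ (10 ⊕ -5)) gives 0.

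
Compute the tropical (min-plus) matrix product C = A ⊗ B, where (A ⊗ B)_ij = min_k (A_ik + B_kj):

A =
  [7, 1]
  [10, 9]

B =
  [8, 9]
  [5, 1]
A ⊗ B =
  [6, 2]
  [14, 10]

Apply the min-plus product entry-by-entry:
  C[0][0] = min over k of (A[0][0] + B[0][0] = 7 + 8 = 15, A[0][1] + B[1][0] = 1 + 5 = 6) = 6 (attained at k = 1)
  C[0][1] = min over k of (A[0][0] + B[0][1] = 7 + 9 = 16, A[0][1] + B[1][1] = 1 + 1 = 2) = 2 (attained at k = 1)
  C[1][0] = min over k of (A[1][0] + B[0][0] = 10 + 8 = 18, A[1][1] + B[1][0] = 9 + 5 = 14) = 14 (attained at k = 1)
  C[1][1] = min over k of (A[1][0] + B[0][1] = 10 + 9 = 19, A[1][1] + B[1][1] = 9 + 1 = 10) = 10 (attained at k = 1)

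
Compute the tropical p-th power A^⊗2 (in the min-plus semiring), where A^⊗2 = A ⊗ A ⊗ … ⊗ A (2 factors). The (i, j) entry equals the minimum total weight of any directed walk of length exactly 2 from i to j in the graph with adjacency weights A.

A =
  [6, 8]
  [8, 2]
A^⊗2 =
  [12, 10]
  [10, 4]

Each entry (A^⊗2)_ij equals the minimum over all length-2 walks i = v_0 → v_1 → … → v_2 = j of Σ_t A[v_t][v_{t+1}]. For example, for (i, j) = (0, 1) we minimise over 2 possible intermediate vertex sequences; the minimum is 10, attained along the walk 0 → 1 → 1.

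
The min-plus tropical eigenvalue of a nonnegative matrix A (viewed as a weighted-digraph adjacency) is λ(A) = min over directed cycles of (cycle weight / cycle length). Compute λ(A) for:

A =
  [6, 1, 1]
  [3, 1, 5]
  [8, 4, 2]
λ(A) = 1

Enumerate directed cycles and compute their means (weight / length). Sample:
  cycle 0 → 0: weight = 6, length = 1, mean = 6/1 ≈ 6.000
  cycle 1 → 1: weight = 1, length = 1, mean = 1/1 ≈ 1.000
  cycle 2 → 2: weight = 2, length = 1, mean = 2/1 ≈ 2.000
  cycle 0 → 1 → 0: weight = 4, length = 2, mean = 4/2 ≈ 2.000
  cycle 0 → 2 → 0: weight = 9, length = 2, mean = 9/2 ≈ 4.500
  cycle 1 → 0 → 1: weight = 4, length = 2, mean = 4/2 ≈ 2.000
Minimum mean = 1.000, attained e.g. along the cycle 1 → 1 with weight 1 and length 1. So λ(A) = 1/1 = 1.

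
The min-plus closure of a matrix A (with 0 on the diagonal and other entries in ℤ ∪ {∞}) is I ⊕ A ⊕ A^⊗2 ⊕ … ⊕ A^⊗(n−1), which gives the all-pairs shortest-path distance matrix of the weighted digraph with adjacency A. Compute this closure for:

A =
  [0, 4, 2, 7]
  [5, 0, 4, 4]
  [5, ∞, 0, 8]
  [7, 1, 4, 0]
Closure =
  [0, 4, 2, 7]
  [5, 0, 4, 4]
  [5, 9, 0, 8]
  [6, 1, 4, 0]

This is the Floyd-Warshall all-pairs shortest-path computation. For each intermediate vertex k = 0, 1, …, 3, update dist[i][j] ← min(dist[i][j], dist[i][k] + dist[k][j]). The final matrix gives, for each (i, j), the minimum total weight of any directed path from i to j (possibly empty when i = j).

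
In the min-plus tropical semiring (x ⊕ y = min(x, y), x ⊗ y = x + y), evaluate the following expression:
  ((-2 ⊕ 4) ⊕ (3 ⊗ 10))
((-2 ⊕ 4) ⊕ (3 ⊗ 10)) = -2

Expand innermost to outermost. Recall ⊕ takes the minimum of its arguments and ⊗ takes their sum. Working out the expression ((-2 ⊕ 4) ⊕ (3 ⊗ 10)) gives -2.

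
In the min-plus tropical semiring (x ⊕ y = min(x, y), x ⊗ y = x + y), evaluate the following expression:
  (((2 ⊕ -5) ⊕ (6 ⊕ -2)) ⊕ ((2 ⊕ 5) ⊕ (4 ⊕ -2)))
(((2 ⊕ -5) ⊕ (6 ⊕ -2)) ⊕ ((2 ⊕ 5) ⊕ (4 ⊕ -2))) = -5

Expand innermost to outermost. Recall ⊕ takes the minimum of its arguments and ⊗ takes their sum. Working out the expression (((2 ⊕ -5) ⊕ (6 ⊕ -2)) ⊕ ((2 ⊕ 5) ⊕ (4 ⊕ -2))) gives -5.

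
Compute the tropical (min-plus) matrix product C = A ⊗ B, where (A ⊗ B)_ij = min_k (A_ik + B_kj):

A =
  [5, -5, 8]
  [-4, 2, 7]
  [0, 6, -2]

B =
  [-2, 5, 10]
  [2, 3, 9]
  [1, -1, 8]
A ⊗ B =
  [-3, -2, 4]
  [-6, 1, 6]
  [-2, -3, 6]

Apply the min-plus product entry-by-entry:
  C[0][0] = min over k of (A[0][0] + B[0][0] = 5 + -2 = 3, A[0][1] + B[1][0] = -5 + 2 = -3, A[0][2] + B[2][0] = 8 + 1 = 9) = -3 (attained at k = 1)
  C[0][1] = min over k of (A[0][0] + B[0][1] = 5 + 5 = 10, A[0][1] + B[1][1] = -5 + 3 = -2, A[0][2] + B[2][1] = 8 + -1 = 7) = -2 (attained at k = 1)
  C[0][2] = min over k of (A[0][0] + B[0][2] = 5 + 10 = 15, A[0][1] + B[1][2] = -5 + 9 = 4, A[0][2] + B[2][2] = 8 + 8 = 16) = 4 (attained at k = 1)
  C[1][0] = min over k of (A[1][0] + B[0][0] = -4 + -2 = -6, A[1][1] + B[1][0] = 2 + 2 = 4, A[1][2] + B[2][0] = 7 + 1 = 8) = -6 (attained at k = 0)
  C[1][1] = min over k of (A[1][0] + B[0][1] = -4 + 5 = 1, A[1][1] + B[1][1] = 2 + 3 = 5, A[1][2] + B[2][1] = 7 + -1 = 6) = 1 (attained at k = 0)
  C[1][2] = min over k of (A[1][0] + B[0][2] = -4 + 10 = 6, A[1][1] + B[1][2] = 2 + 9 = 11, A[1][2] + B[2][2] = 7 + 8 = 15) = 6 (attained at k = 0)
  C[2][0] = min over k of (A[2][0] + B[0][0] = 0 + -2 = -2, A[2][1] + B[1][0] = 6 + 2 = 8, A[2][2] + B[2][0] = -2 + 1 = -1) = -2 (attained at k = 0)
  C[2][1] = min over k of (A[2][0] + B[0][1] = 0 + 5 = 5, A[2][1] + B[1][1] = 6 + 3 = 9, A[2][2] + B[2][1] = -2 + -1 = -3) = -3 (attained at k = 2)
  C[2][2] = min over k of (A[2][0] + B[0][2] = 0 + 10 = 10, A[2][1] + B[1][2] = 6 + 9 = 15, A[2][2] + B[2][2] = -2 + 8 = 6) = 6 (attained at k = 2)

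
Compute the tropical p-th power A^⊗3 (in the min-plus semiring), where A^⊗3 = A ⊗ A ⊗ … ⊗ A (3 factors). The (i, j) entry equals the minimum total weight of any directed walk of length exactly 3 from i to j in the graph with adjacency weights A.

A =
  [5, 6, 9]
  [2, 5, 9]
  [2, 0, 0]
A^⊗3 =
  [11, 9, 9]
  [10, 9, 9]
  [2, 0, 0]

Each entry (A^⊗3)_ij equals the minimum over all length-3 walks i = v_0 → v_1 → … → v_3 = j of Σ_t A[v_t][v_{t+1}]. For example, for (i, j) = (0, 2) we minimise over 9 possible intermediate vertex sequences; the minimum is 9, attained along the walk 0 → 2 → 2 → 2.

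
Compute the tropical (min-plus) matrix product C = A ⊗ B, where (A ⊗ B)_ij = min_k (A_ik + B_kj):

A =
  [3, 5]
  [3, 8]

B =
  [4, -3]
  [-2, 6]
A ⊗ B =
  [3, 0]
  [6, 0]

Apply the min-plus product entry-by-entry:
  C[0][0] = min over k of (A[0][0] + B[0][0] = 3 + 4 = 7, A[0][1] + B[1][0] = 5 + -2 = 3) = 3 (attained at k = 1)
  C[0][1] = min over k of (A[0][0] + B[0][1] = 3 + -3 = 0, A[0][1] + B[1][1] = 5 + 6 = 11) = 0 (attained at k = 0)
  C[1][0] = min over k of (A[1][0] + B[0][0] = 3 + 4 = 7, A[1][1] + B[1][0] = 8 + -2 = 6) = 6 (attained at k = 1)
  C[1][1] = min over k of (A[1][0] + B[0][1] = 3 + -3 = 0, A[1][1] + B[1][1] = 8 + 6 = 14) = 0 (attained at k = 0)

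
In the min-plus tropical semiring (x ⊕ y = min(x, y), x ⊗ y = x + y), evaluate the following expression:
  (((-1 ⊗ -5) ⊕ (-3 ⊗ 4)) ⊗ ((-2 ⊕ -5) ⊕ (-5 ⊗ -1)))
(((-1 ⊗ -5) ⊕ (-3 ⊗ 4)) ⊗ ((-2 ⊕ -5) ⊕ (-5 ⊗ -1))) = -12

Expand innermost to outermost. Recall ⊕ takes the minimum of its arguments and ⊗ takes their sum. Working out the expression (((-1 ⊗ -5) ⊕ (-3 ⊗ 4)) ⊗ ((-2 ⊕ -5) ⊕ (-5 ⊗ -1))) gives -12.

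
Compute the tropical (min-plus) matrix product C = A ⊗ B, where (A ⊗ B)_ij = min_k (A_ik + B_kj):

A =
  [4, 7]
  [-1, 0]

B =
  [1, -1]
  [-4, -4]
A ⊗ B =
  [3, 3]
  [-4, -4]

Apply the min-plus product entry-by-entry:
  C[0][0] = min over k of (A[0][0] + B[0][0] = 4 + 1 = 5, A[0][1] + B[1][0] = 7 + -4 = 3) = 3 (attained at k = 1)
  C[0][1] = min over k of (A[0][0] + B[0][1] = 4 + -1 = 3, A[0][1] + B[1][1] = 7 + -4 = 3) = 3 (attained at k = 0)
  C[1][0] = min over k of (A[1][0] + B[0][0] = -1 + 1 = 0, A[1][1] + B[1][0] = 0 + -4 = -4) = -4 (attained at k = 1)
  C[1][1] = min over k of (A[1][0] + B[0][1] = -1 + -1 = -2, A[1][1] + B[1][1] = 0 + -4 = -4) = -4 (attained at k = 1)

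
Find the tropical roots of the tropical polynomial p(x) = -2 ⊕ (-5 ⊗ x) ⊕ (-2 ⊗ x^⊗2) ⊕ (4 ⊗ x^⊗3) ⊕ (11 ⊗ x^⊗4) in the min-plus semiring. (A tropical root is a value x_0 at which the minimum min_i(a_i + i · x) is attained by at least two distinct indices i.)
Roots: {-7, -6, -3, 3}

Each tropical root is a break point of the lower envelope of the lines y = a_i + i · x (there are 5 lines, with slopes 0, 1, ..., 4). Only the lines that attain the minimum somewhere contribute to roots; other lines are dominated. Here the surviving (envelope) indices are i = 4, i = 3, i = 2, i = 1, i = 0.
Intersections between consecutive envelope lines give the roots: for adjacent envelope indices i < j the intersection is x = (a_i − a_j) / (j − i). Reading off the sorted break points: {-7, -6, -3, 3}.
Verification: at each break x_0, at least two indices attain the minimum of min_i(a_i + i · x_0).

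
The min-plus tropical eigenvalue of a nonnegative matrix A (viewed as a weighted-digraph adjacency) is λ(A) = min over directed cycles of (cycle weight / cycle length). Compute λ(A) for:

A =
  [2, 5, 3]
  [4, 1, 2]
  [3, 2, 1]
λ(A) = 1

Enumerate directed cycles and compute their means (weight / length). Sample:
  cycle 0 → 0: weight = 2, length = 1, mean = 2/1 ≈ 2.000
  cycle 1 → 1: weight = 1, length = 1, mean = 1/1 ≈ 1.000
  cycle 2 → 2: weight = 1, length = 1, mean = 1/1 ≈ 1.000
  cycle 0 → 1 → 0: weight = 9, length = 2, mean = 9/2 ≈ 4.500
  cycle 0 → 2 → 0: weight = 6, length = 2, mean = 6/2 ≈ 3.000
  cycle 1 → 0 → 1: weight = 9, length = 2, mean = 9/2 ≈ 4.500
Minimum mean = 1.000, attained e.g. along the cycle 1 → 1 with weight 1 and length 1. So λ(A) = 1/1 = 1.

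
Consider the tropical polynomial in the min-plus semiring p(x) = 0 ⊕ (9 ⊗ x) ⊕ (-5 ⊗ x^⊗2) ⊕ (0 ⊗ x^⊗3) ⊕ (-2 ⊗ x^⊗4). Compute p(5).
p(5) = 0

A tropical monomial a ⊗ x^⊗i evaluates to a + i · x. Evaluating each term at x = 5:
  Term 0 contributes 0 + 0 · 5 = 0
  Term 1 contributes 9 + 1 · 5 = 14
  Term 2 contributes -5 + 2 · 5 = 5
  Term 3 contributes 0 + 3 · 5 = 15
  Term 4 contributes -2 + 4 · 5 = 18
p(5) = ⊕ of these = min[0, 14, 5, 15, 18] = 0.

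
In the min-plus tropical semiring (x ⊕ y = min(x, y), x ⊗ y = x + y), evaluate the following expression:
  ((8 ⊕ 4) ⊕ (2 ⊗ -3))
((8 ⊕ 4) ⊕ (2 ⊗ -3)) = -1

Expand innermost to outermost. Recall ⊕ takes the minimum of its arguments and ⊗ takes their sum. Working out the expression ((8 ⊕ 4) ⊕ (2 ⊗ -3)) gives -1.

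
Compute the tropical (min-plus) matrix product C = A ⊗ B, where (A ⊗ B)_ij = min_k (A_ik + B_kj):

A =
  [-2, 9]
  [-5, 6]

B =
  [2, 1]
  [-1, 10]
A ⊗ B =
  [0, -1]
  [-3, -4]

Apply the min-plus product entry-by-entry:
  C[0][0] = min over k of (A[0][0] + B[0][0] = -2 + 2 = 0, A[0][1] + B[1][0] = 9 + -1 = 8) = 0 (attained at k = 0)
  C[0][1] = min over k of (A[0][0] + B[0][1] = -2 + 1 = -1, A[0][1] + B[1][1] = 9 + 10 = 19) = -1 (attained at k = 0)
  C[1][0] = min over k of (A[1][0] + B[0][0] = -5 + 2 = -3, A[1][1] + B[1][0] = 6 + -1 = 5) = -3 (attained at k = 0)
  C[1][1] = min over k of (A[1][0] + B[0][1] = -5 + 1 = -4, A[1][1] + B[1][1] = 6 + 10 = 16) = -4 (attained at k = 0)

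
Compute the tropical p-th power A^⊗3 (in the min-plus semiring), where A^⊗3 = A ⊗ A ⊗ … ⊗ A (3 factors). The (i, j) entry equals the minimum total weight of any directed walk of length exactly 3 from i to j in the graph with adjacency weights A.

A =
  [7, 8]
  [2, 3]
A^⊗3 =
  [13, 14]
  [8, 9]

Each entry (A^⊗3)_ij equals the minimum over all length-3 walks i = v_0 → v_1 → … → v_3 = j of Σ_t A[v_t][v_{t+1}]. For example, for (i, j) = (0, 1) we minimise over 4 possible intermediate vertex sequences; the minimum is 14, attained along the walk 0 → 1 → 1 → 1.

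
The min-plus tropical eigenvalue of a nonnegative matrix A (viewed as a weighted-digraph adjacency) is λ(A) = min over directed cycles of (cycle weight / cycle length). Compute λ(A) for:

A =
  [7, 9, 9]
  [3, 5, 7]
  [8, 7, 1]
λ(A) = 1

Enumerate directed cycles and compute their means (weight / length). Sample:
  cycle 0 → 0: weight = 7, length = 1, mean = 7/1 ≈ 7.000
  cycle 1 → 1: weight = 5, length = 1, mean = 5/1 ≈ 5.000
  cycle 2 → 2: weight = 1, length = 1, mean = 1/1 ≈ 1.000
  cycle 0 → 1 → 0: weight = 12, length = 2, mean = 12/2 ≈ 6.000
  cycle 0 → 2 → 0: weight = 17, length = 2, mean = 17/2 ≈ 8.500
  cycle 1 → 0 → 1: weight = 12, length = 2, mean = 12/2 ≈ 6.000
Minimum mean = 1.000, attained e.g. along the cycle 2 → 2 with weight 1 and length 1. So λ(A) = 1/1 = 1.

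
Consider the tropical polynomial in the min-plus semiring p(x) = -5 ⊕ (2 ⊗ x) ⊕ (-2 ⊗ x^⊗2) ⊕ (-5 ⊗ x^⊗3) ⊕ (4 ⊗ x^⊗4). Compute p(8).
p(8) = -5

A tropical monomial a ⊗ x^⊗i evaluates to a + i · x. Evaluating each term at x = 8:
  Term 0 contributes -5 + 0 · 8 = -5
  Term 1 contributes 2 + 1 · 8 = 10
  Term 2 contributes -2 + 2 · 8 = 14
  Term 3 contributes -5 + 3 · 8 = 19
  Term 4 contributes 4 + 4 · 8 = 36
p(8) = ⊕ of these = min[-5, 10, 14, 19, 36] = -5.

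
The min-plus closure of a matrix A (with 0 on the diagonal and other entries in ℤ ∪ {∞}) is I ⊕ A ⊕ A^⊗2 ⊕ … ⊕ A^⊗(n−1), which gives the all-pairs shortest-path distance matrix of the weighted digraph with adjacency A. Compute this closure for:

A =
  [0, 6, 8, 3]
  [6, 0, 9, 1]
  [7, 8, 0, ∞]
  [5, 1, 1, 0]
Closure =
  [0, 4, 4, 3]
  [6, 0, 2, 1]
  [7, 8, 0, 9]
  [5, 1, 1, 0]

This is the Floyd-Warshall all-pairs shortest-path computation. For each intermediate vertex k = 0, 1, …, 3, update dist[i][j] ← min(dist[i][j], dist[i][k] + dist[k][j]). The final matrix gives, for each (i, j), the minimum total weight of any directed path from i to j (possibly empty when i = j).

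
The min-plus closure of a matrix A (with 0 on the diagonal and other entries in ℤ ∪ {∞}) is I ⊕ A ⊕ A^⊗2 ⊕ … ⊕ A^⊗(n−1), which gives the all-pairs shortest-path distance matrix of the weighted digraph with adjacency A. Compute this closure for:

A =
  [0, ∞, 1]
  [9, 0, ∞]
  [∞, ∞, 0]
Closure =
  [0, ∞, 1]
  [9, 0, 10]
  [∞, ∞, 0]

This is the Floyd-Warshall all-pairs shortest-path computation. For each intermediate vertex k = 0, 1, …, 2, update dist[i][j] ← min(dist[i][j], dist[i][k] + dist[k][j]). The final matrix gives, for each (i, j), the minimum total weight of any directed path from i to j (possibly empty when i = j).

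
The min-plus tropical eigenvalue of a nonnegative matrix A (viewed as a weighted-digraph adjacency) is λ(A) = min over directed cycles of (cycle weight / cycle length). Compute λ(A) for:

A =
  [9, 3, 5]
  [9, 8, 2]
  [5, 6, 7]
λ(A) = 10/3

Enumerate directed cycles and compute their means (weight / length). Sample:
  cycle 0 → 0: weight = 9, length = 1, mean = 9/1 ≈ 9.000
  cycle 1 → 1: weight = 8, length = 1, mean = 8/1 ≈ 8.000
  cycle 2 → 2: weight = 7, length = 1, mean = 7/1 ≈ 7.000
  cycle 0 → 1 → 0: weight = 12, length = 2, mean = 12/2 ≈ 6.000
  cycle 0 → 2 → 0: weight = 10, length = 2, mean = 10/2 ≈ 5.000
  cycle 1 → 0 → 1: weight = 12, length = 2, mean = 12/2 ≈ 6.000
Minimum mean = 3.333, attained e.g. along the cycle 0 → 1 → 2 → 0 with weight 10 and length 3. So λ(A) = 10/3 = 10/3.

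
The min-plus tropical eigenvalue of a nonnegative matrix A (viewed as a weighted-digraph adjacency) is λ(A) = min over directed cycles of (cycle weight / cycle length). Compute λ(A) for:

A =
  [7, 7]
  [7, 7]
λ(A) = 7

Enumerate directed cycles and compute their means (weight / length). Sample:
  cycle 0 → 0: weight = 7, length = 1, mean = 7/1 ≈ 7.000
  cycle 1 → 1: weight = 7, length = 1, mean = 7/1 ≈ 7.000
  cycle 0 → 1 → 0: weight = 14, length = 2, mean = 14/2 ≈ 7.000
  cycle 1 → 0 → 1: weight = 14, length = 2, mean = 14/2 ≈ 7.000
Minimum mean = 7.000, attained e.g. along the cycle 0 → 0 with weight 7 and length 1. So λ(A) = 7/1 = 7.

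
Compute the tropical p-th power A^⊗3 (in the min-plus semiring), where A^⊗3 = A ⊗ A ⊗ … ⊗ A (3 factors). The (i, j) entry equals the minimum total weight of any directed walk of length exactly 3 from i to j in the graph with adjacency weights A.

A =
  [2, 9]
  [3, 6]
A^⊗3 =
  [6, 13]
  [7, 14]

Each entry (A^⊗3)_ij equals the minimum over all length-3 walks i = v_0 → v_1 → … → v_3 = j of Σ_t A[v_t][v_{t+1}]. For example, for (i, j) = (0, 1) we minimise over 4 possible intermediate vertex sequences; the minimum is 13, attained along the walk 0 → 0 → 0 → 1.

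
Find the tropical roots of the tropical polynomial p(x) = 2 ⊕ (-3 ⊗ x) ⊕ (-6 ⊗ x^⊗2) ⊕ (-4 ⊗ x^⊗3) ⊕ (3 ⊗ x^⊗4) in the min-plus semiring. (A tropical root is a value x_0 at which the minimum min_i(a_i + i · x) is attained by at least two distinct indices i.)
Roots: {-7, -2, 3, 5}

Each tropical root is a break point of the lower envelope of the lines y = a_i + i · x (there are 5 lines, with slopes 0, 1, ..., 4). Only the lines that attain the minimum somewhere contribute to roots; other lines are dominated. Here the surviving (envelope) indices are i = 4, i = 3, i = 2, i = 1, i = 0.
Intersections between consecutive envelope lines give the roots: for adjacent envelope indices i < j the intersection is x = (a_i − a_j) / (j − i). Reading off the sorted break points: {-7, -2, 3, 5}.
Verification: at each break x_0, at least two indices attain the minimum of min_i(a_i + i · x_0).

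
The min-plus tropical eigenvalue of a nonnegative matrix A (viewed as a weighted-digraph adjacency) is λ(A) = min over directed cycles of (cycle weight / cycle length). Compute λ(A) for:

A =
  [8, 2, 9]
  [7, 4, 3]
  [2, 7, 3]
λ(A) = 7/3

Enumerate directed cycles and compute their means (weight / length). Sample:
  cycle 0 → 0: weight = 8, length = 1, mean = 8/1 ≈ 8.000
  cycle 1 → 1: weight = 4, length = 1, mean = 4/1 ≈ 4.000
  cycle 2 → 2: weight = 3, length = 1, mean = 3/1 ≈ 3.000
  cycle 0 → 1 → 0: weight = 9, length = 2, mean = 9/2 ≈ 4.500
  cycle 0 → 2 → 0: weight = 11, length = 2, mean = 11/2 ≈ 5.500
  cycle 1 → 0 → 1: weight = 9, length = 2, mean = 9/2 ≈ 4.500
Minimum mean = 2.333, attained e.g. along the cycle 0 → 1 → 2 → 0 with weight 7 and length 3. So λ(A) = 7/3 = 7/3.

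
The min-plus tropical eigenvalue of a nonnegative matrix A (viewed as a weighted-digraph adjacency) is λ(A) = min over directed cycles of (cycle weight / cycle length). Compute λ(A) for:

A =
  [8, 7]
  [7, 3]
λ(A) = 3

Enumerate directed cycles and compute their means (weight / length). Sample:
  cycle 0 → 0: weight = 8, length = 1, mean = 8/1 ≈ 8.000
  cycle 1 → 1: weight = 3, length = 1, mean = 3/1 ≈ 3.000
  cycle 0 → 1 → 0: weight = 14, length = 2, mean = 14/2 ≈ 7.000
  cycle 1 → 0 → 1: weight = 14, length = 2, mean = 14/2 ≈ 7.000
Minimum mean = 3.000, attained e.g. along the cycle 1 → 1 with weight 3 and length 1. So λ(A) = 3/1 = 3.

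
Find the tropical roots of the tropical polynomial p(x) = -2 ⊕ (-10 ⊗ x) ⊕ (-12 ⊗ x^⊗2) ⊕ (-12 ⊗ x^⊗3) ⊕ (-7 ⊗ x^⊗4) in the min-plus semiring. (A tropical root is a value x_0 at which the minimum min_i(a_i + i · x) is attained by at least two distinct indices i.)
Roots: {-5, 0, 2, 8}

Each tropical root is a break point of the lower envelope of the lines y = a_i + i · x (there are 5 lines, with slopes 0, 1, ..., 4). Only the lines that attain the minimum somewhere contribute to roots; other lines are dominated. Here the surviving (envelope) indices are i = 4, i = 3, i = 2, i = 1, i = 0.
Intersections between consecutive envelope lines give the roots: for adjacent envelope indices i < j the intersection is x = (a_i − a_j) / (j − i). Reading off the sorted break points: {-5, 0, 2, 8}.
Verification: at each break x_0, at least two indices attain the minimum of min_i(a_i + i · x_0).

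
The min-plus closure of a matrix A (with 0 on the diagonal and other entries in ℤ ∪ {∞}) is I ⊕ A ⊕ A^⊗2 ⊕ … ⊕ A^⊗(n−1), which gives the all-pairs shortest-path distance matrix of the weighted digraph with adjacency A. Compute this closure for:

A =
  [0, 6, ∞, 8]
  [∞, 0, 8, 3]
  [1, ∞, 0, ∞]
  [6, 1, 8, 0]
Closure =
  [0, 6, 14, 8]
  [9, 0, 8, 3]
  [1, 7, 0, 9]
  [6, 1, 8, 0]

This is the Floyd-Warshall all-pairs shortest-path computation. For each intermediate vertex k = 0, 1, …, 3, update dist[i][j] ← min(dist[i][j], dist[i][k] + dist[k][j]). The final matrix gives, for each (i, j), the minimum total weight of any directed path from i to j (possibly empty when i = j).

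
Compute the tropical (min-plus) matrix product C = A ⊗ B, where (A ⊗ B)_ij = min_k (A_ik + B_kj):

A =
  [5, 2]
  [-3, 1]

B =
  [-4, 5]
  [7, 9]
A ⊗ B =
  [1, 10]
  [-7, 2]

Apply the min-plus product entry-by-entry:
  C[0][0] = min over k of (A[0][0] + B[0][0] = 5 + -4 = 1, A[0][1] + B[1][0] = 2 + 7 = 9) = 1 (attained at k = 0)
  C[0][1] = min over k of (A[0][0] + B[0][1] = 5 + 5 = 10, A[0][1] + B[1][1] = 2 + 9 = 11) = 10 (attained at k = 0)
  C[1][0] = min over k of (A[1][0] + B[0][0] = -3 + -4 = -7, A[1][1] + B[1][0] = 1 + 7 = 8) = -7 (attained at k = 0)
  C[1][1] = min over k of (A[1][0] + B[0][1] = -3 + 5 = 2, A[1][1] + B[1][1] = 1 + 9 = 10) = 2 (attained at k = 0)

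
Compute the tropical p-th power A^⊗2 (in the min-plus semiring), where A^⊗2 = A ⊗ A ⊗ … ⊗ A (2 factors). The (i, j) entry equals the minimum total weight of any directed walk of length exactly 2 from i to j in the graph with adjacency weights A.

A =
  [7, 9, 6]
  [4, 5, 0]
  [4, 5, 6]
A^⊗2 =
  [10, 11, 9]
  [4, 5, 5]
  [9, 10, 5]

Each entry (A^⊗2)_ij equals the minimum over all length-2 walks i = v_0 → v_1 → … → v_2 = j of Σ_t A[v_t][v_{t+1}]. For example, for (i, j) = (0, 2) we minimise over 3 possible intermediate vertex sequences; the minimum is 9, attained along the walk 0 → 1 → 2.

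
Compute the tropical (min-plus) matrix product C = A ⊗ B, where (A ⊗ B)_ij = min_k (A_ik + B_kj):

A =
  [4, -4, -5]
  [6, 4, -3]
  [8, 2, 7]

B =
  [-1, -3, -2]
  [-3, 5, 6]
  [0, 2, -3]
A ⊗ B =
  [-7, -3, -8]
  [-3, -1, -6]
  [-1, 5, 4]

Apply the min-plus product entry-by-entry:
  C[0][0] = min over k of (A[0][0] + B[0][0] = 4 + -1 = 3, A[0][1] + B[1][0] = -4 + -3 = -7, A[0][2] + B[2][0] = -5 + 0 = -5) = -7 (attained at k = 1)
  C[0][1] = min over k of (A[0][0] + B[0][1] = 4 + -3 = 1, A[0][1] + B[1][1] = -4 + 5 = 1, A[0][2] + B[2][1] = -5 + 2 = -3) = -3 (attained at k = 2)
  C[0][2] = min over k of (A[0][0] + B[0][2] = 4 + -2 = 2, A[0][1] + B[1][2] = -4 + 6 = 2, A[0][2] + B[2][2] = -5 + -3 = -8) = -8 (attained at k = 2)
  C[1][0] = min over k of (A[1][0] + B[0][0] = 6 + -1 = 5, A[1][1] + B[1][0] = 4 + -3 = 1, A[1][2] + B[2][0] = -3 + 0 = -3) = -3 (attained at k = 2)
  C[1][1] = min over k of (A[1][0] + B[0][1] = 6 + -3 = 3, A[1][1] + B[1][1] = 4 + 5 = 9, A[1][2] + B[2][1] = -3 + 2 = -1) = -1 (attained at k = 2)
  C[1][2] = min over k of (A[1][0] + B[0][2] = 6 + -2 = 4, A[1][1] + B[1][2] = 4 + 6 = 10, A[1][2] + B[2][2] = -3 + -3 = -6) = -6 (attained at k = 2)
  C[2][0] = min over k of (A[2][0] + B[0][0] = 8 + -1 = 7, A[2][1] + B[1][0] = 2 + -3 = -1, A[2][2] + B[2][0] = 7 + 0 = 7) = -1 (attained at k = 1)
  C[2][1] = min over k of (A[2][0] + B[0][1] = 8 + -3 = 5, A[2][1] + B[1][1] = 2 + 5 = 7, A[2][2] + B[2][1] = 7 + 2 = 9) = 5 (attained at k = 0)
  C[2][2] = min over k of (A[2][0] + B[0][2] = 8 + -2 = 6, A[2][1] + B[1][2] = 2 + 6 = 8, A[2][2] + B[2][2] = 7 + -3 = 4) = 4 (attained at k = 2)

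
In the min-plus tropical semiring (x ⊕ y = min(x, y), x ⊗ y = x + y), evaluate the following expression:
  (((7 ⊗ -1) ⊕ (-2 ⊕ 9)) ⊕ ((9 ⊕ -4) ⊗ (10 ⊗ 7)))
(((7 ⊗ -1) ⊕ (-2 ⊕ 9)) ⊕ ((9 ⊕ -4) ⊗ (10 ⊗ 7))) = -2

Expand innermost to outermost. Recall ⊕ takes the minimum of its arguments and ⊗ takes their sum. Working out the expression (((7 ⊗ -1) ⊕ (-2 ⊕ 9)) ⊕ ((9 ⊕ -4) ⊗ (10 ⊗ 7))) gives -2.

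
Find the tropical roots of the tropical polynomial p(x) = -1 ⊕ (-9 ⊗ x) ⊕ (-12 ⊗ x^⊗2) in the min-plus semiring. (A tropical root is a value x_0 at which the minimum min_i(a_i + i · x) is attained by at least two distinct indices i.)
Roots: {3, 8}

Each tropical root is a break point of the lower envelope of the lines y = a_i + i · x (there are 3 lines, with slopes 0, 1, ..., 2). Only the lines that attain the minimum somewhere contribute to roots; other lines are dominated. Here the surviving (envelope) indices are i = 2, i = 1, i = 0.
Intersections between consecutive envelope lines give the roots: for adjacent envelope indices i < j the intersection is x = (a_i − a_j) / (j − i). Reading off the sorted break points: {3, 8}.
Verification: at each break x_0, at least two indices attain the minimum of min_i(a_i + i · x_0).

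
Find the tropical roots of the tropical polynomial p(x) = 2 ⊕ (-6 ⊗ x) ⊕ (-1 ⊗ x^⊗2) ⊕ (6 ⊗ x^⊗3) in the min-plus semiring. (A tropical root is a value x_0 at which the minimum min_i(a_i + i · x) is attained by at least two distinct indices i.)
Roots: {-7, -5, 8}

Each tropical root is a break point of the lower envelope of the lines y = a_i + i · x (there are 4 lines, with slopes 0, 1, ..., 3). Only the lines that attain the minimum somewhere contribute to roots; other lines are dominated. Here the surviving (envelope) indices are i = 3, i = 2, i = 1, i = 0.
Intersections between consecutive envelope lines give the roots: for adjacent envelope indices i < j the intersection is x = (a_i − a_j) / (j − i). Reading off the sorted break points: {-7, -5, 8}.
Verification: at each break x_0, at least two indices attain the minimum of min_i(a_i + i · x_0).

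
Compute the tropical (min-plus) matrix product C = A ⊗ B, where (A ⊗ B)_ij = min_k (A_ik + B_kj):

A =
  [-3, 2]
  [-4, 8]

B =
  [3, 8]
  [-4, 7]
A ⊗ B =
  [-2, 5]
  [-1, 4]

Apply the min-plus product entry-by-entry:
  C[0][0] = min over k of (A[0][0] + B[0][0] = -3 + 3 = 0, A[0][1] + B[1][0] = 2 + -4 = -2) = -2 (attained at k = 1)
  C[0][1] = min over k of (A[0][0] + B[0][1] = -3 + 8 = 5, A[0][1] + B[1][1] = 2 + 7 = 9) = 5 (attained at k = 0)
  C[1][0] = min over k of (A[1][0] + B[0][0] = -4 + 3 = -1, A[1][1] + B[1][0] = 8 + -4 = 4) = -1 (attained at k = 0)
  C[1][1] = min over k of (A[1][0] + B[0][1] = -4 + 8 = 4, A[1][1] + B[1][1] = 8 + 7 = 15) = 4 (attained at k = 0)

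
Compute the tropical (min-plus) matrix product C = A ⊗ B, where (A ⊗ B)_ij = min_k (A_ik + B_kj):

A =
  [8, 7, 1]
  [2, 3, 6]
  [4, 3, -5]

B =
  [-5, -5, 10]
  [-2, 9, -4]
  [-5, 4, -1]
A ⊗ B =
  [-4, 3, 0]
  [-3, -3, -1]
  [-10, -1, -6]

Apply the min-plus product entry-by-entry:
  C[0][0] = min over k of (A[0][0] + B[0][0] = 8 + -5 = 3, A[0][1] + B[1][0] = 7 + -2 = 5, A[0][2] + B[2][0] = 1 + -5 = -4) = -4 (attained at k = 2)
  C[0][1] = min over k of (A[0][0] + B[0][1] = 8 + -5 = 3, A[0][1] + B[1][1] = 7 + 9 = 16, A[0][2] + B[2][1] = 1 + 4 = 5) = 3 (attained at k = 0)
  C[0][2] = min over k of (A[0][0] + B[0][2] = 8 + 10 = 18, A[0][1] + B[1][2] = 7 + -4 = 3, A[0][2] + B[2][2] = 1 + -1 = 0) = 0 (attained at k = 2)
  C[1][0] = min over k of (A[1][0] + B[0][0] = 2 + -5 = -3, A[1][1] + B[1][0] = 3 + -2 = 1, A[1][2] + B[2][0] = 6 + -5 = 1) = -3 (attained at k = 0)
  C[1][1] = min over k of (A[1][0] + B[0][1] = 2 + -5 = -3, A[1][1] + B[1][1] = 3 + 9 = 12, A[1][2] + B[2][1] = 6 + 4 = 10) = -3 (attained at k = 0)
  C[1][2] = min over k of (A[1][0] + B[0][2] = 2 + 10 = 12, A[1][1] + B[1][2] = 3 + -4 = -1, A[1][2] + B[2][2] = 6 + -1 = 5) = -1 (attained at k = 1)
  C[2][0] = min over k of (A[2][0] + B[0][0] = 4 + -5 = -1, A[2][1] + B[1][0] = 3 + -2 = 1, A[2][2] + B[2][0] = -5 + -5 = -10) = -10 (attained at k = 2)
  C[2][1] = min over k of (A[2][0] + B[0][1] = 4 + -5 = -1, A[2][1] + B[1][1] = 3 + 9 = 12, A[2][2] + B[2][1] = -5 + 4 = -1) = -1 (attained at k = 0)
  C[2][2] = min over k of (A[2][0] + B[0][2] = 4 + 10 = 14, A[2][1] + B[1][2] = 3 + -4 = -1, A[2][2] + B[2][2] = -5 + -1 = -6) = -6 (attained at k = 2)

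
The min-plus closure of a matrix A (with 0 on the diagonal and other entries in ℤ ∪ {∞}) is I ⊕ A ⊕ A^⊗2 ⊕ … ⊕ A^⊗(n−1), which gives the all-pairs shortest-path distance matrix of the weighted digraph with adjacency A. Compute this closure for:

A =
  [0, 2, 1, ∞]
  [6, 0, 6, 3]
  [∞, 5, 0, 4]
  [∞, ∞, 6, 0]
Closure =
  [0, 2, 1, 5]
  [6, 0, 6, 3]
  [11, 5, 0, 4]
  [17, 11, 6, 0]

This is the Floyd-Warshall all-pairs shortest-path computation. For each intermediate vertex k = 0, 1, …, 3, update dist[i][j] ← min(dist[i][j], dist[i][k] + dist[k][j]). The final matrix gives, for each (i, j), the minimum total weight of any directed path from i to j (possibly empty when i = j).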